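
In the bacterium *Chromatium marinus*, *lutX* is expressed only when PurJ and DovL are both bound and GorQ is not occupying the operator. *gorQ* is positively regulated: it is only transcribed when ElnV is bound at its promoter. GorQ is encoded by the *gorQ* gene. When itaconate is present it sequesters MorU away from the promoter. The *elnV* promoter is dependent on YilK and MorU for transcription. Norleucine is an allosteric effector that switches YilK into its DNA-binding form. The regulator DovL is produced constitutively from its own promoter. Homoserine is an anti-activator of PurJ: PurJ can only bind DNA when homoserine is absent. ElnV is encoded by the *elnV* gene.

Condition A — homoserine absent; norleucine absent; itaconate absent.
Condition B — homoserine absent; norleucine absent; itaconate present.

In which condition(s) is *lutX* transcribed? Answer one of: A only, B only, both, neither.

Condition A:
Homoserine is absent, so PurJ is active.
DovL is produced constitutively and is active.
Norleucine is absent, so YilK is inactive.
Itaconate is absent, so MorU is active.
Required activator YilK is absent, so *elnV* is not transcribed.
So ElnV is not produced.
Required activator ElnV is absent, so *gorQ* is not transcribed.
So GorQ is not produced.
No repressor is bound and PurJ and DovL are active, so *lutX* is transcribed.
→ *lutX* is ON in A.
Condition B:
Homoserine is absent, so PurJ is active.
DovL is produced constitutively and is active.
Norleucine is absent, so YilK is inactive.
Itaconate is present, so MorU is inactive.
Required activator YilK is absent, so *elnV* is not transcribed.
So ElnV is not produced.
Required activator ElnV is absent, so *gorQ* is not transcribed.
So GorQ is not produced.
No repressor is bound and PurJ and DovL are active, so *lutX* is transcribed.
→ *lutX* is ON in B.

both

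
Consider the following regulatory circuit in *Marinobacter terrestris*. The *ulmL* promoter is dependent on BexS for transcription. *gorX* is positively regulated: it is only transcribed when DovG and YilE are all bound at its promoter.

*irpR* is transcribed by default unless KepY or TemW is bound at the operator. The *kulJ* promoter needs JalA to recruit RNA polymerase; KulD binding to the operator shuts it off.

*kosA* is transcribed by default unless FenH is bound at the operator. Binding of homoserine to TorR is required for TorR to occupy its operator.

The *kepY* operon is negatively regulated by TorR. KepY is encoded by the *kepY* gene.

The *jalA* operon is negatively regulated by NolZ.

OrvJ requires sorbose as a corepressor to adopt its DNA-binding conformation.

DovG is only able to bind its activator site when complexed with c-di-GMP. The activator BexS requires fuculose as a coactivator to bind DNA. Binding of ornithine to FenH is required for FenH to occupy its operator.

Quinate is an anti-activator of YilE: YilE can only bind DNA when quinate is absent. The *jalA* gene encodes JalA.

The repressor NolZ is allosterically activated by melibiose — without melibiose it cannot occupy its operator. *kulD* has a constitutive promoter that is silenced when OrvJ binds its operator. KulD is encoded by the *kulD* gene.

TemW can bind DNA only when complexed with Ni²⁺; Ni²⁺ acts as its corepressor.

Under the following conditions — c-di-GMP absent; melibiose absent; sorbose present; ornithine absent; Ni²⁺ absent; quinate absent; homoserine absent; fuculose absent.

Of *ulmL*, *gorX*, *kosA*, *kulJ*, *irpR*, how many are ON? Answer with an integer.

2

Fuculose is absent, so BexS is inactive.
Required activator BexS is absent, so *ulmL* is not transcribed.
→ *ulmL* is OFF.
c-di-GMP is absent, so DovG is inactive.
Quinate is absent, so YilE is active.
Required activator DovG is absent, so *gorX* is not transcribed.
→ *gorX* is OFF.
Ornithine is absent, so FenH is inactive.
With no repressor bound, *kosA* is transcribed.
→ *kosA* is ON.
Sorbose is present, so OrvJ is active.
With repressor OrvJ bound, *kulD* is not transcribed.
So KulD is not produced.
Melibiose is absent, so NolZ is inactive.
With no repressor bound, *jalA* is transcribed.
So JalA is produced and active.
No repressor is bound and JalA is active, so *kulJ* is transcribed.
→ *kulJ* is ON.
Homoserine is absent, so TorR is inactive.
With no repressor bound, *kepY* is transcribed.
So KepY is produced and active.
Ni²⁺ is absent, so TemW is inactive.
With repressor KepY bound, *irpR* is not transcribed.
→ *irpR* is OFF.
2 of the 5 genes are transcribed.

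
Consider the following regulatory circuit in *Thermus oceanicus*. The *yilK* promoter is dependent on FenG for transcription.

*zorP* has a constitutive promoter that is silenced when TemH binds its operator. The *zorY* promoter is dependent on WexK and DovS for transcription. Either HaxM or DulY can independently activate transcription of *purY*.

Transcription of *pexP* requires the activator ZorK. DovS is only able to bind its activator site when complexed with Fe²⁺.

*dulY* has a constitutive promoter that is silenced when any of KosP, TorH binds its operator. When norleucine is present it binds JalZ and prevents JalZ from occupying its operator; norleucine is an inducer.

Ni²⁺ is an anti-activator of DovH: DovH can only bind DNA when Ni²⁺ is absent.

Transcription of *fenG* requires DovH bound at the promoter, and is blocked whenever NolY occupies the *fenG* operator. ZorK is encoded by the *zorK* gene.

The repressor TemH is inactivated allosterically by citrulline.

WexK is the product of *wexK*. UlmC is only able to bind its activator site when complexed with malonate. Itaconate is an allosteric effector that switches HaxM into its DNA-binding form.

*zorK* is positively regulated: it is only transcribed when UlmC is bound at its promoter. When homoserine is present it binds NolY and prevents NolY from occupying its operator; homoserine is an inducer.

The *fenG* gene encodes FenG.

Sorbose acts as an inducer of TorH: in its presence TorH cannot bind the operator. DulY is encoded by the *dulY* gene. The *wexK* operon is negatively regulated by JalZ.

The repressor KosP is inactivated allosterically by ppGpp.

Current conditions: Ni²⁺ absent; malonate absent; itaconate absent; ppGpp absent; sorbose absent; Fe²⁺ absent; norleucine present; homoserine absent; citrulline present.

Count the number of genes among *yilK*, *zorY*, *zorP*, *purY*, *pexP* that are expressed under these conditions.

Homoserine is absent, so NolY is active.
Ni²⁺ is absent, so DovH is active.
With repressor NolY bound, *fenG* is not transcribed.
So FenG is not produced.
Required activator FenG is absent, so *yilK* is not transcribed.
→ *yilK* is OFF.
Norleucine is present, so JalZ is inactive.
With no repressor bound, *wexK* is transcribed.
So WexK is produced and active.
Fe²⁺ is absent, so DovS is inactive.
Required activator DovS is absent, so *zorY* is not transcribed.
→ *zorY* is OFF.
Citrulline is present, so TemH is inactive.
With no repressor bound, *zorP* is transcribed.
→ *zorP* is ON.
Itaconate is absent, so HaxM is inactive.
ppGpp is absent, so KosP is active.
Sorbose is absent, so TorH is active.
With repressor KosP bound, *dulY* is not transcribed.
So DulY is not produced.
No activator is available at the *purY* promoter, so *purY* is not transcribed.
→ *purY* is OFF.
Malonate is absent, so UlmC is inactive.
Required activator UlmC is absent, so *zorK* is not transcribed.
So ZorK is not produced.
Required activator ZorK is absent, so *pexP* is not transcribed.
→ *pexP* is OFF.
1 of the 5 genes is transcribed.

1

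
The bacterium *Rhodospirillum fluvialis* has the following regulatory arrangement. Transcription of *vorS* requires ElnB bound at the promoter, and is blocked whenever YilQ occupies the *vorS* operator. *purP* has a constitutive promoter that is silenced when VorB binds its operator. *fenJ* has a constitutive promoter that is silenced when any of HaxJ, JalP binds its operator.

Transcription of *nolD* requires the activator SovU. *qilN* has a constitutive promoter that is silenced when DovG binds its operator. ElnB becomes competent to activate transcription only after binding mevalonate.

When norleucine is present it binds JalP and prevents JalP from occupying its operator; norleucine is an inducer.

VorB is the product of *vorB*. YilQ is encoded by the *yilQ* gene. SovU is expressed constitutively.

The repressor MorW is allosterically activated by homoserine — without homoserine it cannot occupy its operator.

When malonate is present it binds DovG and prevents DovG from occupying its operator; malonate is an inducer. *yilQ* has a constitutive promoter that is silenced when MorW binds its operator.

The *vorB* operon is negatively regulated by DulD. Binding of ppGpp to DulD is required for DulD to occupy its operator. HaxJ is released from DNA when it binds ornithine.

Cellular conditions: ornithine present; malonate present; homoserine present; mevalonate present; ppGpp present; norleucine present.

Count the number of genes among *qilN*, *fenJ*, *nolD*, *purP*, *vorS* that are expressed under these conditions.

Malonate is present, so DovG is inactive.
With no repressor bound, *qilN* is transcribed.
→ *qilN* is ON.
Ornithine is present, so HaxJ is inactive.
Norleucine is present, so JalP is inactive.
With no repressor bound, *fenJ* is transcribed.
→ *fenJ* is ON.
SovU is produced constitutively and is active.
No repressor is bound and SovU is active, so *nolD* is transcribed.
→ *nolD* is ON.
ppGpp is present, so DulD is active.
With repressor DulD bound, *vorB* is not transcribed.
So VorB is not produced.
With no repressor bound, *purP* is transcribed.
→ *purP* is ON.
Mevalonate is present, so ElnB is active.
Homoserine is present, so MorW is active.
With repressor MorW bound, *yilQ* is not transcribed.
So YilQ is not produced.
No repressor is bound and ElnB is active, so *vorS* is transcribed.
→ *vorS* is ON.
5 of the 5 genes are transcribed.

5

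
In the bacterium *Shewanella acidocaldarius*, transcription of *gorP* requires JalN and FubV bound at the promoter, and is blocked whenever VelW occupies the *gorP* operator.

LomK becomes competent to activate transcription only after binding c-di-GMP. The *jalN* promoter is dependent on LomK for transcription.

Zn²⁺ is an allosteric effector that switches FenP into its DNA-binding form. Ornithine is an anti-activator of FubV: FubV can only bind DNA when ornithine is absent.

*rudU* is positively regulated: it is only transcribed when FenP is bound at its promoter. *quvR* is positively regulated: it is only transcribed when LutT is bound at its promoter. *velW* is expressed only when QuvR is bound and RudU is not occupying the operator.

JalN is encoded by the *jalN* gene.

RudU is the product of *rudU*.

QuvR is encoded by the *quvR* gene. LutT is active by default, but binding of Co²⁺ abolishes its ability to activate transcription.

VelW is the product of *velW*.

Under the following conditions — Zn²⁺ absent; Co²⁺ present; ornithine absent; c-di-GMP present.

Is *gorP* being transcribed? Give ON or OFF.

ON

Co²⁺ is present, so LutT is inactive.
Required activator LutT is absent, so *quvR* is not transcribed.
So QuvR is not produced.
Zn²⁺ is absent, so FenP is inactive.
Required activator FenP is absent, so *rudU* is not transcribed.
So RudU is not produced.
Required activator QuvR is absent, so *velW* is not transcribed.
So VelW is not produced.
c-di-GMP is present, so LomK is active.
No repressor is bound and LomK is active, so *jalN* is transcribed.
So JalN is produced and active.
Ornithine is absent, so FubV is active.
No repressor is bound and JalN and FubV are active, so *gorP* is transcribed.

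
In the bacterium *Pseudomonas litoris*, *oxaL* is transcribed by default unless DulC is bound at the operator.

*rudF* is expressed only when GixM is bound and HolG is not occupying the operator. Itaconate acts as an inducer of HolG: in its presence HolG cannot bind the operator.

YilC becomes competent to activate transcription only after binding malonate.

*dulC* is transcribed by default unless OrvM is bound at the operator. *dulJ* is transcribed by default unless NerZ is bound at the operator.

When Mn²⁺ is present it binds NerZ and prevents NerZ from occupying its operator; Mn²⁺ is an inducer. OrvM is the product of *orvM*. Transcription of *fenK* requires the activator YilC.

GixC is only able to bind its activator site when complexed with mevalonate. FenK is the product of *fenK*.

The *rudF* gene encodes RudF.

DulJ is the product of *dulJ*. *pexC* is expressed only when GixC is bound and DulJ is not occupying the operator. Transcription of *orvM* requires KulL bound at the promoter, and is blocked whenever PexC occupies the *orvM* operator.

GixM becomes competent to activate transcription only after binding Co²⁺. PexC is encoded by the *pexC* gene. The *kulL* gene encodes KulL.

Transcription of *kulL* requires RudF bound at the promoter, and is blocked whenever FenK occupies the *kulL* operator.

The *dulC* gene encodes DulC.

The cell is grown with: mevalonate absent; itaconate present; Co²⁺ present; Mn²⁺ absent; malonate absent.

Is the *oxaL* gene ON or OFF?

Itaconate is present, so HolG is inactive.
Co²⁺ is present, so GixM is active.
No repressor is bound and GixM is active, so *rudF* is transcribed.
So RudF is produced and active.
Malonate is absent, so YilC is inactive.
Required activator YilC is absent, so *fenK* is not transcribed.
So FenK is not produced.
No repressor is bound and RudF is active, so *kulL* is transcribed.
So KulL is produced and active.
Mevalonate is absent, so GixC is inactive.
Mn²⁺ is absent, so NerZ is active.
With repressor NerZ bound, *dulJ* is not transcribed.
So DulJ is not produced.
Required activator GixC is absent, so *pexC* is not transcribed.
So PexC is not produced.
No repressor is bound and KulL is active, so *orvM* is transcribed.
So OrvM is produced and active.
With repressor OrvM bound, *dulC* is not transcribed.
So DulC is not produced.
With no repressor bound, *oxaL* is transcribed.

ON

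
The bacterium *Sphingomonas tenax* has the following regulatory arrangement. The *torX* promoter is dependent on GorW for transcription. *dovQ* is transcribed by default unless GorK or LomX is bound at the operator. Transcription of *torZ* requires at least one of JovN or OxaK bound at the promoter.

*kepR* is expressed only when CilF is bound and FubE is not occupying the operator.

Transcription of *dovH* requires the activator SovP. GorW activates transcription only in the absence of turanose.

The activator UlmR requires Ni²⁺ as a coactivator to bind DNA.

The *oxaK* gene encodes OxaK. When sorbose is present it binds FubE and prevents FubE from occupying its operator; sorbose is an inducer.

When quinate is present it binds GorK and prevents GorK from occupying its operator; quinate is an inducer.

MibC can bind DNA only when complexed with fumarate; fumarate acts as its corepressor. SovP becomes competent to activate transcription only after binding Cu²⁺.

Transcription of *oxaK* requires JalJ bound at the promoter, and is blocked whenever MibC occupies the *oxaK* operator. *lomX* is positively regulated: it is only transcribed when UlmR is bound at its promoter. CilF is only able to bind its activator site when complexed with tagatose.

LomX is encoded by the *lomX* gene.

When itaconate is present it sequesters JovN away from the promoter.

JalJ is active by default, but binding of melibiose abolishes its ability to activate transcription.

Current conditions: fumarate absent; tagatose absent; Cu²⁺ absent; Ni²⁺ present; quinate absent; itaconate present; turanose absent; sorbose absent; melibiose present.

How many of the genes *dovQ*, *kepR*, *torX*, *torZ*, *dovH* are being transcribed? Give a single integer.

1

Quinate is absent, so GorK is active.
Ni²⁺ is present, so UlmR is active.
No repressor is bound and UlmR is active, so *lomX* is transcribed.
So LomX is produced and active.
With repressor GorK bound, *dovQ* is not transcribed.
→ *dovQ* is OFF.
Tagatose is absent, so CilF is inactive.
Sorbose is absent, so FubE is active.
With repressor FubE bound, *kepR* is not transcribed.
→ *kepR* is OFF.
Turanose is absent, so GorW is active.
No repressor is bound and GorW is active, so *torX* is transcribed.
→ *torX* is ON.
Itaconate is present, so JovN is inactive.
Fumarate is absent, so MibC is inactive.
Melibiose is present, so JalJ is inactive.
Required activator JalJ is absent, so *oxaK* is not transcribed.
So OxaK is not produced.
No activator is available at the *torZ* promoter, so *torZ* is not transcribed.
→ *torZ* is OFF.
Cu²⁺ is absent, so SovP is inactive.
Required activator SovP is absent, so *dovH* is not transcribed.
→ *dovH* is OFF.
1 of the 5 genes is transcribed.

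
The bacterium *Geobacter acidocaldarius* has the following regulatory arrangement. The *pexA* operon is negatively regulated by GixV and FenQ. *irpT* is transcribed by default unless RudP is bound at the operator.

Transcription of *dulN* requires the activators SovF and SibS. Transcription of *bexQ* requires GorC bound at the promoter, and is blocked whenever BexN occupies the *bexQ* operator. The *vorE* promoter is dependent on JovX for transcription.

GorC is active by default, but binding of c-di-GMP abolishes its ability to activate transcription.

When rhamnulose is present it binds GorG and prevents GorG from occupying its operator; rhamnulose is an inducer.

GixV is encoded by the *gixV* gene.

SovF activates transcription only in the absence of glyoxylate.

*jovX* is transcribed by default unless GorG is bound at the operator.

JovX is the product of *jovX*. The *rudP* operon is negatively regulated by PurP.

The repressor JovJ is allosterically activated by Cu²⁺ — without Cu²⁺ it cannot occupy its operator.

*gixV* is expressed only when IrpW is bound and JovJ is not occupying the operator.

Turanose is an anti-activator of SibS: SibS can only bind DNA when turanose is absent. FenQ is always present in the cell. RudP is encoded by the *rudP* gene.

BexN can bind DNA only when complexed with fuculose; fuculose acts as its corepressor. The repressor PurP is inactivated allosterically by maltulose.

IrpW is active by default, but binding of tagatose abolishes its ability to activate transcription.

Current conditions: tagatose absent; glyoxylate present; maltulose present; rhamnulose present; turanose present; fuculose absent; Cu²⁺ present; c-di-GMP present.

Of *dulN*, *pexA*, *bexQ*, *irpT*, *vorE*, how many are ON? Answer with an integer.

Glyoxylate is present, so SovF is inactive.
Turanose is present, so SibS is inactive.
Required activator SovF is absent, so *dulN* is not transcribed.
→ *dulN* is OFF.
Tagatose is absent, so IrpW is active.
Cu²⁺ is present, so JovJ is active.
With repressor JovJ bound, *gixV* is not transcribed.
So GixV is not produced.
FenQ is produced constitutively and is active.
With repressor FenQ bound, *pexA* is not transcribed.
→ *pexA* is OFF.
Fuculose is absent, so BexN is inactive.
c-di-GMP is present, so GorC is inactive.
Required activator GorC is absent, so *bexQ* is not transcribed.
→ *bexQ* is OFF.
Maltulose is present, so PurP is inactive.
With no repressor bound, *rudP* is transcribed.
So RudP is produced and active.
With repressor RudP bound, *irpT* is not transcribed.
→ *irpT* is OFF.
Rhamnulose is present, so GorG is inactive.
With no repressor bound, *jovX* is transcribed.
So JovX is produced and active.
No repressor is bound and JovX is active, so *vorE* is transcribed.
→ *vorE* is ON.
1 of the 5 genes is transcribed.

1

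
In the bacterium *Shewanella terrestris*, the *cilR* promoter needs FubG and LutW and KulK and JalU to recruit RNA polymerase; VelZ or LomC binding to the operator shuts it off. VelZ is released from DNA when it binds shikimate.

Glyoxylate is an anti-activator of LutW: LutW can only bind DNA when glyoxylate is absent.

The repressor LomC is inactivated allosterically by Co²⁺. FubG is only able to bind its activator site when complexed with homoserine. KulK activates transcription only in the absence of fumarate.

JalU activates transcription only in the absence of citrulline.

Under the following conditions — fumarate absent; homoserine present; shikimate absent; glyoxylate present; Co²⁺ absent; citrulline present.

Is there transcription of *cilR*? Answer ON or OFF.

OFF

Homoserine is present, so FubG is active.
Glyoxylate is present, so LutW is inactive.
Fumarate is absent, so KulK is active.
Shikimate is absent, so VelZ is active.
Citrulline is present, so JalU is inactive.
Co²⁺ is absent, so LomC is active.
With repressor VelZ bound, *cilR* is not transcribed.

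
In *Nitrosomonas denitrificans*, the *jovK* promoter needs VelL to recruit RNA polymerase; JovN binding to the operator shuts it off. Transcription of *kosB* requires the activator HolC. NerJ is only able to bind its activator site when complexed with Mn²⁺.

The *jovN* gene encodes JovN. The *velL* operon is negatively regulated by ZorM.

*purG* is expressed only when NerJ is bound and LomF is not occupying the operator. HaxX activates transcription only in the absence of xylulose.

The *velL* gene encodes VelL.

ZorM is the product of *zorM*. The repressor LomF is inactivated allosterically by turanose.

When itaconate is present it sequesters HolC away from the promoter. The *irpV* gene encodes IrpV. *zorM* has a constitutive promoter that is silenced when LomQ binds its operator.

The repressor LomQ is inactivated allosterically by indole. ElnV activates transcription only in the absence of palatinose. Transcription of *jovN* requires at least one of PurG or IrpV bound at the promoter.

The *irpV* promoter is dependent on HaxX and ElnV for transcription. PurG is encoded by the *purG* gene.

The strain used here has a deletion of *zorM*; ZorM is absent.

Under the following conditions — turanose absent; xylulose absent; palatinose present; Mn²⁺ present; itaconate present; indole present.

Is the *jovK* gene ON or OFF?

ON

Mn²⁺ is present, so NerJ is active.
Turanose is absent, so LomF is active.
With repressor LomF bound, *purG* is not transcribed.
So PurG is not produced.
Xylulose is absent, so HaxX is active.
Palatinose is present, so ElnV is inactive.
Required activator ElnV is absent, so *irpV* is not transcribed.
So IrpV is not produced.
No activator is available at the *jovN* promoter, so *jovN* is not transcribed.
So JovN is not produced.
ZorM is non-functional in this strain, so it has no effect.
With no repressor bound, *velL* is transcribed.
So VelL is produced and active.
No repressor is bound and VelL is active, so *jovK* is transcribed.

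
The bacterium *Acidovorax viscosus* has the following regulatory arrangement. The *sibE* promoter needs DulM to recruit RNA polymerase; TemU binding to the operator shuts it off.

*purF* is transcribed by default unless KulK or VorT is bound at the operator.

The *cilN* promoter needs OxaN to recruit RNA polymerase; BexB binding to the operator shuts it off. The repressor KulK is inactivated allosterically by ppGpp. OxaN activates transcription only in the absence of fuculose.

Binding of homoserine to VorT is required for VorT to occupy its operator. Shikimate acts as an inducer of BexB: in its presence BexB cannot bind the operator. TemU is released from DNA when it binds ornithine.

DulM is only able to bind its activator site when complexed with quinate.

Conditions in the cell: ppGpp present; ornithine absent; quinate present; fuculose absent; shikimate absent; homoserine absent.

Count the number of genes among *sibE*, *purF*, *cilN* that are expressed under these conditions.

1

Quinate is present, so DulM is active.
Ornithine is absent, so TemU is active.
With repressor TemU bound, *sibE* is not transcribed.
→ *sibE* is OFF.
ppGpp is present, so KulK is inactive.
Homoserine is absent, so VorT is inactive.
With no repressor bound, *purF* is transcribed.
→ *purF* is ON.
Fuculose is absent, so OxaN is active.
Shikimate is absent, so BexB is active.
With repressor BexB bound, *cilN* is not transcribed.
→ *cilN* is OFF.
1 of the 3 genes is transcribed.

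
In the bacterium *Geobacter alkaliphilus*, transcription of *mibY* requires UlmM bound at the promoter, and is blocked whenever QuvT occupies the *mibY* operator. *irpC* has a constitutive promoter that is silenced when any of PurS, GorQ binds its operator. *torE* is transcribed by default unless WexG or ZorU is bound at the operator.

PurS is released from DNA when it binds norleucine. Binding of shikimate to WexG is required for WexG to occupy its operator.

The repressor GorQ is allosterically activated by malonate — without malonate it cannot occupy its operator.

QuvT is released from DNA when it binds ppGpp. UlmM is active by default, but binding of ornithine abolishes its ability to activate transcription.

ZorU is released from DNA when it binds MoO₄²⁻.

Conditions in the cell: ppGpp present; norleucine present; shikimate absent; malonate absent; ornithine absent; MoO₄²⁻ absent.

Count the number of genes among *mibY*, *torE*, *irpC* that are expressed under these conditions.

Ornithine is absent, so UlmM is active.
ppGpp is present, so QuvT is inactive.
No repressor is bound and UlmM is active, so *mibY* is transcribed.
→ *mibY* is ON.
Shikimate is absent, so WexG is inactive.
MoO₄²⁻ is absent, so ZorU is active.
With repressor ZorU bound, *torE* is not transcribed.
→ *torE* is OFF.
Norleucine is present, so PurS is inactive.
Malonate is absent, so GorQ is inactive.
With no repressor bound, *irpC* is transcribed.
→ *irpC* is ON.
2 of the 3 genes are transcribed.

2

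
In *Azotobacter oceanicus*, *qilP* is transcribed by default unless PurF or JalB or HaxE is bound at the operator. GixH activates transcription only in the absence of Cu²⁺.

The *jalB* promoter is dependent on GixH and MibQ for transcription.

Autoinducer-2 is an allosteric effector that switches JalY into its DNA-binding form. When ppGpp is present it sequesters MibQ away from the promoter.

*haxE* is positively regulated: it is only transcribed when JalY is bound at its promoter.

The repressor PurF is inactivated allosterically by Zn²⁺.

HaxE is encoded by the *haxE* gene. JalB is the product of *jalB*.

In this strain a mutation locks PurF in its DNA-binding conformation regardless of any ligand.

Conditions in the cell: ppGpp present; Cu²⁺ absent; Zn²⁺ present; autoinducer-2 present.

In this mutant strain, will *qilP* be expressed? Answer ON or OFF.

OFF

PurF is constitutively active in this strain.
Cu²⁺ is absent, so GixH is active.
ppGpp is present, so MibQ is inactive.
Required activator MibQ is absent, so *jalB* is not transcribed.
So JalB is not produced.
Autoinducer-2 is present, so JalY is active.
No repressor is bound and JalY is active, so *haxE* is transcribed.
So HaxE is produced and active.
With repressor PurF bound, *qilP* is not transcribed.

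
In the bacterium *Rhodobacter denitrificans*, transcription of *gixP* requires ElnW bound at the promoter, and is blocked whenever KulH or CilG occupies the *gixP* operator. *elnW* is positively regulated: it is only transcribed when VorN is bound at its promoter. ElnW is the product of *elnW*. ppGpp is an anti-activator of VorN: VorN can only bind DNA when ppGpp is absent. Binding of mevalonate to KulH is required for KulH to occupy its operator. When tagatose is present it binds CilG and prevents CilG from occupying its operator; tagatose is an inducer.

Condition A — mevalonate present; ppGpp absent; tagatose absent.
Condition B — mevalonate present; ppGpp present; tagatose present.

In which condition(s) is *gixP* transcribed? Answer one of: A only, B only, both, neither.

neither

Condition A:
Mevalonate is present, so KulH is active.
ppGpp is absent, so VorN is active.
No repressor is bound and VorN is active, so *elnW* is transcribed.
So ElnW is produced and active.
Tagatose is absent, so CilG is active.
With repressor KulH bound, *gixP* is not transcribed.
→ *gixP* is OFF in A.
Condition B:
Mevalonate is present, so KulH is active.
ppGpp is present, so VorN is inactive.
Required activator VorN is absent, so *elnW* is not transcribed.
So ElnW is not produced.
Tagatose is present, so CilG is inactive.
With repressor KulH bound, *gixP* is not transcribed.
→ *gixP* is OFF in B.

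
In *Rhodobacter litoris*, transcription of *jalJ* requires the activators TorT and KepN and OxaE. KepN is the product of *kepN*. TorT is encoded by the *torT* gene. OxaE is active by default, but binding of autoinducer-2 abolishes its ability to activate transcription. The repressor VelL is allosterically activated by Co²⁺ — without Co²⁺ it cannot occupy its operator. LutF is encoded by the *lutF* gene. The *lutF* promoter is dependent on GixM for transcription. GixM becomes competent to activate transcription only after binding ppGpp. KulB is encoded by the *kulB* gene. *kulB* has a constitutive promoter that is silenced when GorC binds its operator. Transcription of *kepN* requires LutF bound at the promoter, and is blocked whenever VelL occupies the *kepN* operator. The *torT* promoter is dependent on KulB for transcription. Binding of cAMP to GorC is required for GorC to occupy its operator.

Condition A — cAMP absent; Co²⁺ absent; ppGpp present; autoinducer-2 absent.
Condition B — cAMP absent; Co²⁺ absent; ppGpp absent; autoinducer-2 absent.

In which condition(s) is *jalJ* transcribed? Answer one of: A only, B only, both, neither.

A only

Condition A:
cAMP is absent, so GorC is inactive.
With no repressor bound, *kulB* is transcribed.
So KulB is produced and active.
No repressor is bound and KulB is active, so *torT* is transcribed.
So TorT is produced and active.
Co²⁺ is absent, so VelL is inactive.
ppGpp is present, so GixM is active.
No repressor is bound and GixM is active, so *lutF* is transcribed.
So LutF is produced and active.
No repressor is bound and LutF is active, so *kepN* is transcribed.
So KepN is produced and active.
Autoinducer-2 is absent, so OxaE is active.
No repressor is bound and TorT and KepN and OxaE are active, so *jalJ* is transcribed.
→ *jalJ* is ON in A.
Condition B:
cAMP is absent, so GorC is inactive.
With no repressor bound, *kulB* is transcribed.
So KulB is produced and active.
No repressor is bound and KulB is active, so *torT* is transcribed.
So TorT is produced and active.
Co²⁺ is absent, so VelL is inactive.
ppGpp is absent, so GixM is inactive.
Required activator GixM is absent, so *lutF* is not transcribed.
So LutF is not produced.
Required activator LutF is absent, so *kepN* is not transcribed.
So KepN is not produced.
Autoinducer-2 is absent, so OxaE is active.
Required activator KepN is absent, so *jalJ* is not transcribed.
→ *jalJ* is OFF in B.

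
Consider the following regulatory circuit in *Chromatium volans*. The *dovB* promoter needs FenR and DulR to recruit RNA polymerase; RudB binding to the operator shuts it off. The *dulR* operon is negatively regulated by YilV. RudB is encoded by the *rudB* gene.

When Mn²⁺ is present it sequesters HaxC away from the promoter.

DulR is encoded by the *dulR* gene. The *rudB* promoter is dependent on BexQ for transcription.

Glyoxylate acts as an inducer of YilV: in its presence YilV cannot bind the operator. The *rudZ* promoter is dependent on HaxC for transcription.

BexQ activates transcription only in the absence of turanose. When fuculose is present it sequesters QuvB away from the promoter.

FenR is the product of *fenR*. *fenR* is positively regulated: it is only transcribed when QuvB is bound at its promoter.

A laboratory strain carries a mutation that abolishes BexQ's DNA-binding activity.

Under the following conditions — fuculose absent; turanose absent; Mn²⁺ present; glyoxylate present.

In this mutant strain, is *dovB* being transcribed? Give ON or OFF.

Fuculose is absent, so QuvB is active.
No repressor is bound and QuvB is active, so *fenR* is transcribed.
So FenR is produced and active.
Glyoxylate is present, so YilV is inactive.
With no repressor bound, *dulR* is transcribed.
So DulR is produced and active.
BexQ is non-functional in this strain, so it has no effect.
Required activator BexQ is absent, so *rudB* is not transcribed.
So RudB is not produced.
No repressor is bound and FenR and DulR are active, so *dovB* is transcribed.

ON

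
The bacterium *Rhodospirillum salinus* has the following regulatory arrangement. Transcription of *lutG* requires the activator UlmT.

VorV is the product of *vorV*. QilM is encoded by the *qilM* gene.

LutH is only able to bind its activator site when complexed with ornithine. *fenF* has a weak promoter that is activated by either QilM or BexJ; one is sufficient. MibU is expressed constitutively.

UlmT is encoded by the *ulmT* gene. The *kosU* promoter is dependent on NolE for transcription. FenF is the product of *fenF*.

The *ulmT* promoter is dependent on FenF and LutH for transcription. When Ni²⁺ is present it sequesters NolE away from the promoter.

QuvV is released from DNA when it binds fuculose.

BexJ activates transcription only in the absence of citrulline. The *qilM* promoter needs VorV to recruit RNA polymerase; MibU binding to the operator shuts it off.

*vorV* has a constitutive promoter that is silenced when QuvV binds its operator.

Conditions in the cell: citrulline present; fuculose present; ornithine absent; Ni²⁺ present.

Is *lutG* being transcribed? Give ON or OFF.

OFF

Fuculose is present, so QuvV is inactive.
With no repressor bound, *vorV* is transcribed.
So VorV is produced and active.
MibU is produced constitutively and is active.
With repressor MibU bound, *qilM* is not transcribed.
So QilM is not produced.
Citrulline is present, so BexJ is inactive.
No activator is available at the *fenF* promoter, so *fenF* is not transcribed.
So FenF is not produced.
Ornithine is absent, so LutH is inactive.
Required activator FenF is absent, so *ulmT* is not transcribed.
So UlmT is not produced.
Required activator UlmT is absent, so *lutG* is not transcribed.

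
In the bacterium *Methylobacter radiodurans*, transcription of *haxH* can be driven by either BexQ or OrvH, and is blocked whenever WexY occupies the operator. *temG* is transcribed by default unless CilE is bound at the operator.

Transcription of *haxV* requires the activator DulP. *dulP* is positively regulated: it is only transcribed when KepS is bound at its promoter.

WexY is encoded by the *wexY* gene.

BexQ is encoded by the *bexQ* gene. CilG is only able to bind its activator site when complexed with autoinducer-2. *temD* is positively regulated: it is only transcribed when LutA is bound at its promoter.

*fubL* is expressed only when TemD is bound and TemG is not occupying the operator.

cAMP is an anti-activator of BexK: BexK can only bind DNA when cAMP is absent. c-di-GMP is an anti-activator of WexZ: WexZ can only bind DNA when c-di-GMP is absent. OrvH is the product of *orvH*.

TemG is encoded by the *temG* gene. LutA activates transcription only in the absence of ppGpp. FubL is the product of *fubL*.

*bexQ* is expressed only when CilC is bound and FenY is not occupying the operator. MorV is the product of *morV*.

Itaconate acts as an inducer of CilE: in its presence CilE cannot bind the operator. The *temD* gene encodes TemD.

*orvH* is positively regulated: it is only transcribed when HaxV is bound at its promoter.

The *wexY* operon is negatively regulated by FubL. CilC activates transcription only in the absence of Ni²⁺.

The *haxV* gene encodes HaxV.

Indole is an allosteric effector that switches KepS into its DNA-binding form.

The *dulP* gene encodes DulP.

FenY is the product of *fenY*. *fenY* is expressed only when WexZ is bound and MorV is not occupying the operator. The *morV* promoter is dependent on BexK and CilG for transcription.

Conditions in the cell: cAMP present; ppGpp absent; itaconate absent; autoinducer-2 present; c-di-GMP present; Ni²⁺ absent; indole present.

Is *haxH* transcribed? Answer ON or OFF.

ON

Ni²⁺ is absent, so CilC is active.
cAMP is present, so BexK is inactive.
Autoinducer-2 is present, so CilG is active.
Required activator BexK is absent, so *morV* is not transcribed.
So MorV is not produced.
c-di-GMP is present, so WexZ is inactive.
Required activator WexZ is absent, so *fenY* is not transcribed.
So FenY is not produced.
No repressor is bound and CilC is active, so *bexQ* is transcribed.
So BexQ is produced and active.
Indole is present, so KepS is active.
No repressor is bound and KepS is active, so *dulP* is transcribed.
So DulP is produced and active.
No repressor is bound and DulP is active, so *haxV* is transcribed.
So HaxV is produced and active.
No repressor is bound and HaxV is active, so *orvH* is transcribed.
So OrvH is produced and active.
ppGpp is absent, so LutA is active.
No repressor is bound and LutA is active, so *temD* is transcribed.
So TemD is produced and active.
Itaconate is absent, so CilE is active.
With repressor CilE bound, *temG* is not transcribed.
So TemG is not produced.
No repressor is bound and TemD is active, so *fubL* is transcribed.
So FubL is produced and active.
With repressor FubL bound, *wexY* is not transcribed.
So WexY is not produced.
Activator BexQ is present, so *haxH* is transcribed.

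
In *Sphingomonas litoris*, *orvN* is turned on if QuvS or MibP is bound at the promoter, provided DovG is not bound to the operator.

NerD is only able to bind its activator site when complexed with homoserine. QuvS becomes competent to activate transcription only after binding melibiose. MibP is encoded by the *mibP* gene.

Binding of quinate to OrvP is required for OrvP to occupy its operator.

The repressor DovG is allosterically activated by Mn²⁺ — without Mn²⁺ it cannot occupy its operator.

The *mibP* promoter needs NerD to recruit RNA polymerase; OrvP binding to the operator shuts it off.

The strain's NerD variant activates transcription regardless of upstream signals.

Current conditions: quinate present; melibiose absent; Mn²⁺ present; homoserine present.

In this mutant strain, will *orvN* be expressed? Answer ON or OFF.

Mn²⁺ is present, so DovG is active.
Melibiose is absent, so QuvS is inactive.
Quinate is present, so OrvP is active.
NerD is constitutively active in this strain.
With repressor OrvP bound, *mibP* is not transcribed.
So MibP is not produced.
With repressor DovG bound, *orvN* is not transcribed.

OFF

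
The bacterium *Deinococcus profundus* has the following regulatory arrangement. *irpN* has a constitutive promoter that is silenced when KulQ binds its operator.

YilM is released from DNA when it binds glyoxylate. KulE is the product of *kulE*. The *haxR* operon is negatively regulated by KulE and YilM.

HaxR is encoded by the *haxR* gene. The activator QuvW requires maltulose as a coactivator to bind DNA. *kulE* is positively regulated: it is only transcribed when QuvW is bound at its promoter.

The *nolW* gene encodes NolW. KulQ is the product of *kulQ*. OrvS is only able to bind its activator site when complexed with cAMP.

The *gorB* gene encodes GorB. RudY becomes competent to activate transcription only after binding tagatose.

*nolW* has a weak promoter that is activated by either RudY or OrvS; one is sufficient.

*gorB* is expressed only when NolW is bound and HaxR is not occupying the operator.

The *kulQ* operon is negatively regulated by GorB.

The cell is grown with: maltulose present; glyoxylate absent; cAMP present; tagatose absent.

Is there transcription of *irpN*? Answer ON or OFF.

ON

Maltulose is present, so QuvW is active.
No repressor is bound and QuvW is active, so *kulE* is transcribed.
So KulE is produced and active.
Glyoxylate is absent, so YilM is active.
With repressor KulE bound, *haxR* is not transcribed.
So HaxR is not produced.
Tagatose is absent, so RudY is inactive.
cAMP is present, so OrvS is active.
Activator OrvS is present, so *nolW* is transcribed.
So NolW is produced and active.
No repressor is bound and NolW is active, so *gorB* is transcribed.
So GorB is produced and active.
With repressor GorB bound, *kulQ* is not transcribed.
So KulQ is not produced.
With no repressor bound, *irpN* is transcribed.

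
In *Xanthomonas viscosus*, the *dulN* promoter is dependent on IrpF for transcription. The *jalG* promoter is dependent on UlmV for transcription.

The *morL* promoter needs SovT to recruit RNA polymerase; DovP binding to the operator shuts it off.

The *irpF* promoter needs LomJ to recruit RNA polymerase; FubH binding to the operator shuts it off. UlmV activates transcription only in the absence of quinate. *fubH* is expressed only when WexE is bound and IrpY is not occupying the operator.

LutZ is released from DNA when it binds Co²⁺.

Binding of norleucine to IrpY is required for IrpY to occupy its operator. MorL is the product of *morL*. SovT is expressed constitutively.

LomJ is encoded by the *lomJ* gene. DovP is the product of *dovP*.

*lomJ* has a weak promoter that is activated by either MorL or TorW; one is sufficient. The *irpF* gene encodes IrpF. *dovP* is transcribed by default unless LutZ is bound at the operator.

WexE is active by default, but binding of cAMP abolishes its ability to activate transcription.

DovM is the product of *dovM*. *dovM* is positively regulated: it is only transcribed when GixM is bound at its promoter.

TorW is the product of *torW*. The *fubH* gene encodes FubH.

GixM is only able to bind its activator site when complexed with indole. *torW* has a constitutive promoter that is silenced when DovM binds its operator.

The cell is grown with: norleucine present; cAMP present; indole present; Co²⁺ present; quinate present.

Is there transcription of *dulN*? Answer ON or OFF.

Co²⁺ is present, so LutZ is inactive.
With no repressor bound, *dovP* is transcribed.
So DovP is produced and active.
SovT is produced constitutively and is active.
With repressor DovP bound, *morL* is not transcribed.
So MorL is not produced.
Indole is present, so GixM is active.
No repressor is bound and GixM is active, so *dovM* is transcribed.
So DovM is produced and active.
With repressor DovM bound, *torW* is not transcribed.
So TorW is not produced.
No activator is available at the *lomJ* promoter, so *lomJ* is not transcribed.
So LomJ is not produced.
cAMP is present, so WexE is inactive.
Norleucine is present, so IrpY is active.
With repressor IrpY bound, *fubH* is not transcribed.
So FubH is not produced.
Required activator LomJ is absent, so *irpF* is not transcribed.
So IrpF is not produced.
Required activator IrpF is absent, so *dulN* is not transcribed.

OFF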